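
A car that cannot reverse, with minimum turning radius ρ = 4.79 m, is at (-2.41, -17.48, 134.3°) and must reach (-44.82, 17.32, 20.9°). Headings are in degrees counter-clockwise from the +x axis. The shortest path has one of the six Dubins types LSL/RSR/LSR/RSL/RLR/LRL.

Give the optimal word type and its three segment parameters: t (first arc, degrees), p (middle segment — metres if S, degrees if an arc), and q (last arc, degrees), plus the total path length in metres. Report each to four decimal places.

Let ψ = atan2(Δy, Δx) = atan2(34.80, -42.41) = 140.6290° be the start→goal bearing.
Normalize: d = |goal − start| / ρ = 54.860260/4.79 = 11.453081, α = (θ_start − ψ) mod 360° = 353.6710° = 6.172723 rad, β = (θ_goal − ψ) mod 360° = 240.2710° = 4.193520 rad.
Common terms: sin α = -0.110238, cos α = 0.993905, sin β = -0.868380, cos β = -0.495899, cos(α−β) = -0.397148, d² = 131.173073. Work in radians in the unit-radius frame; every candidate has L = ρ·(t + p + q).
LSL: p² = 2 + d² − 2cos(α−β) + 2d(sin α − sin β) = 151.333505; p = √p² = 12.301768; φ = atan2(cos β − cos α, d + sin α − sin β) = -0.121403 rad; t = (φ − α) mod 2π = 6.272245 rad, q = (β − φ) mod 2π = 4.314922 rad → L = 4.79·(6.272245 + 12.301768 + 4.314922) = 4.79·22.888936 = 109.638002 m
RSR: p² = 2 + d² − 2cos(α−β) + 2d(sin β − sin α) = 116.601232; p = √p² = 10.798205; φ = atan2(cos α − cos β, d − sin α + sin β) = 0.138409 rad; t = (α − φ) mod 2π = 6.034314 rad, q = (φ − β) mod 2π = 2.228075 rad → L = 4.79·(6.034314 + 10.798205 + 2.228075) = 4.79·19.060594 = 91.300244 m
LSR: p² = d² − 2 + 2cos(α−β) + 2d(sin α + sin β) = 105.962388; p = √p² = 10.293803; φ = atan2(−cos α − cos β, d + sin α + sin β) − atan2(−2, p) = 0.144392 rad; t = (φ − α) mod 2π = 0.254854 rad, q = (φ − β) mod 2π = 2.234057 rad → L = 4.79·(0.254854 + 10.293803 + 2.234057) = 4.79·12.782715 = 61.229204 m
RSL: p² = d² − 2 + 2cos(α−β) − 2d(sin α + sin β) = 150.795166; p = √p² = 12.279868; φ = atan2(cos α + cos β, d − sin α − sin β) − atan2(2, p) = -0.121413 rad; t = (α − φ) mod 2π = 0.010950 rad, q = (β − φ) mod 2π = 4.314932 rad → L = 4.79·(0.010950 + 12.279868 + 4.314932) = 4.79·16.605751 = 79.541546 m
RLR: c = (6 − d² + 2cos(α−β) + 2d(sin α − sin β))/8 = -13.575154, |c| > 1 → infeasible
LRL: c = (6 − d² + 2cos(α−β) − 2d(sin α − sin β))/8 = -17.916688, |c| > 1 → infeasible
Shortest: LSR with L = 61.229204 m ≈ 61.2292 m
Convert LSR to answer units (arcs ×180/π): t = 0.254854·180/π = 14.6021°, p = ρ·p = 4.79·10.293803 = 49.3073 m, q = 2.234057·180/π = 128.0021°, L = 61.2292 m.

LSR: t = 14.6021°, p = 49.3073 m, q = 128.0021°, L = 61.2292 m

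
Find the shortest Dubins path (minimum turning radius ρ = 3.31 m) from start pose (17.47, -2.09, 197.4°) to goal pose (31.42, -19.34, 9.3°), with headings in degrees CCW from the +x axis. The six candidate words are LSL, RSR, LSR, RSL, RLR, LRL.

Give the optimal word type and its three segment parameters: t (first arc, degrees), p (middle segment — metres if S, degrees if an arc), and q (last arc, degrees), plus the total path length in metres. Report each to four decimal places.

Let ψ = atan2(Δy, Δx) = atan2(-17.25, 13.95) = -51.0377° be the start→goal bearing.
Normalize: d = |goal − start| / ρ = 22.184792/3.31 = 6.702354, α = (θ_start − ψ) mod 360° = 248.4377° = 4.336056 rad, β = (θ_goal − ψ) mod 360° = 60.3377° = 1.053091 rad.
Common terms: sin α = -0.930018, cos α = -0.367513, sin β = 0.868957, cos β = 0.494887, cos(α−β) = -0.990024, d² = 44.921551. Work in radians in the unit-radius frame; every candidate has L = ρ·(t + p + q).
LSL: p² = 2 + d² − 2cos(α−β) + 2d(sin α − sin β) = 24.786855; p = √p² = 4.978640; φ = atan2(cos β − cos α, d + sin α − sin β) = 0.174098 rad; t = (φ − α) mod 2π = 2.121228 rad, q = (β − φ) mod 2π = 0.878993 rad → L = 3.31·(2.121228 + 4.978640 + 0.878993) = 3.31·7.978861 = 26.410030 m
RSR: p² = 2 + d² − 2cos(α−β) + 2d(sin β − sin α) = 73.016341; p = √p² = 8.544960; φ = atan2(cos α − cos β, d − sin α + sin β) = -0.101097 rad; t = (α − φ) mod 2π = 4.437153 rad, q = (φ − β) mod 2π = 5.128997 rad → L = 3.31·(4.437153 + 8.544960 + 5.128997) = 3.31·18.111110 = 59.947773 m
LSR: p² = d² − 2 + 2cos(α−β) + 2d(sin α + sin β) = 40.122995; p = √p² = 6.334272; φ = atan2(−cos α − cos β, d + sin α + sin β) − atan2(−2, p) = 0.286660 rad; t = (φ − α) mod 2π = 2.233789 rad, q = (φ − β) mod 2π = 5.516754 rad → L = 3.31·(2.233789 + 6.334272 + 5.516754) = 3.31·14.084814 = 46.620736 m
RSL: p² = d² − 2 + 2cos(α−β) − 2d(sin α + sin β) = 41.760011; p = √p² = 6.462199; φ = atan2(cos α + cos β, d − sin α − sin β) − atan2(2, p) = -0.281312 rad; t = (α − φ) mod 2π = 4.617367 rad, q = (β − φ) mod 2π = 1.334403 rad → L = 3.31·(4.617367 + 6.462199 + 1.334403) = 3.31·12.413969 = 41.090237 m
RLR: c = (6 − d² + 2cos(α−β) + 2d(sin α − sin β))/8 = -8.127043, |c| > 1 → infeasible
LRL: c = (6 − d² + 2cos(α−β) − 2d(sin α − sin β))/8 = -2.098357, |c| > 1 → infeasible
Shortest: LSL with L = 26.410030 m ≈ 26.4100 m
Convert LSL to answer units (arcs ×180/π): t = 2.121228·180/π = 121.5374°, p = ρ·p = 3.31·4.978640 = 16.4793 m, q = 0.878993·180/π = 50.3626°, L = 26.4100 m.

LSL: t = 121.5374°, p = 16.4793 m, q = 50.3626°, L = 26.4100 m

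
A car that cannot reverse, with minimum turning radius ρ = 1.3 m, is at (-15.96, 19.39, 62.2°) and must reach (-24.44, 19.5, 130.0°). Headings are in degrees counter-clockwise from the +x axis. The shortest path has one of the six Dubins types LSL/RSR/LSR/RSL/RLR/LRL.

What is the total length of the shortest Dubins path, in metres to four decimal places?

10.5521 m

Let ψ = atan2(Δy, Δx) = atan2(0.11, -8.48) = 179.2568° be the start→goal bearing.
Normalize: d = |goal − start| / ρ = 8.480713/1.3 = 6.523626, α = (θ_start − ψ) mod 360° = 242.9432° = 4.240158 rad, β = (θ_goal − ψ) mod 360° = 310.7432° = 5.423492 rad.
Common terms: sin α = -0.890556, cos α = -0.454874, sin β = -0.757643, cos β = 0.652670, cos(α−β) = 0.377841, d² = 42.557692. Work in radians in the unit-radius frame; every candidate has L = ρ·(t + p + q).
LSL: p² = 2 + d² − 2cos(α−β) + 2d(sin α − sin β) = 42.067858; p = √p² = 6.485974; φ = atan2(cos β − cos α, d + sin α − sin β) = 0.171601 rad; t = (φ − α) mod 2π = 2.214628 rad, q = (β − φ) mod 2π = 5.251891 rad → L = 1.3·(2.214628 + 6.485974 + 5.251891) = 1.3·13.952493 = 18.138240 m
RSR: p² = 2 + d² − 2cos(α−β) + 2d(sin β − sin α) = 45.536163; p = √p² = 6.748049; φ = atan2(cos α − cos β, d − sin α + sin β) = -0.164874 rad; t = (α − φ) mod 2π = 4.405032 rad, q = (φ − β) mod 2π = 0.694820 rad → L = 1.3·(4.405032 + 6.748049 + 0.694820) = 1.3·11.847901 = 15.402271 m
LSR: p² = d² − 2 + 2cos(α−β) + 2d(sin α + sin β) = 19.808913; p = √p² = 4.450721; φ = atan2(−cos α − cos β, d + sin α + sin β) − atan2(−2, p) = 0.381778 rad; t = (φ − α) mod 2π = 2.424805 rad, q = (φ − β) mod 2π = 1.241472 rad → L = 1.3·(2.424805 + 4.450721 + 1.241472) = 1.3·8.116998 = 10.552097 m
RSL: p² = d² − 2 + 2cos(α−β) − 2d(sin α + sin β) = 62.817835; p = √p² = 7.925770; φ = atan2(cos α + cos β, d − sin α − sin β) − atan2(2, p) = -0.222981 rad; t = (α − φ) mod 2π = 4.463140 rad, q = (β − φ) mod 2π = 5.646473 rad → L = 1.3·(4.463140 + 7.925770 + 5.646473) = 1.3·18.035383 = 23.445998 m
RLR: c = (6 − d² + 2cos(α−β) + 2d(sin α − sin β))/8 = -4.692020, |c| > 1 → infeasible
LRL: c = (6 − d² + 2cos(α−β) − 2d(sin α − sin β))/8 = -4.258482, |c| > 1 → infeasible
Shortest: LSR with L = 10.552097 m ≈ 10.5521 m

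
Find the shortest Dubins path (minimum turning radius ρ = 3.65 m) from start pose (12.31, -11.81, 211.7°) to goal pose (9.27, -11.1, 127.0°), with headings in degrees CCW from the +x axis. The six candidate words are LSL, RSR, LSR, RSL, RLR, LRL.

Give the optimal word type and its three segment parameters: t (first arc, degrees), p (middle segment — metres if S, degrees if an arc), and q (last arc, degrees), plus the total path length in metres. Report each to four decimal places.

Let ψ = atan2(Δy, Δx) = atan2(0.71, -3.04) = 166.8541° be the start→goal bearing.
Normalize: d = |goal − start| / ρ = 3.121810/3.65 = 0.855291, α = (θ_start − ψ) mod 360° = 44.8459° = 0.782709 rad, β = (θ_goal − ψ) mod 360° = 320.1459° = 5.587601 rad.
Common terms: sin α = 0.705203, cos α = 0.709006, sin β = -0.640834, cos β = 0.767679, cos(α−β) = 0.092371, d² = 0.731522. Work in radians in the unit-radius frame; every candidate has L = ρ·(t + p + q).
LSL: p² = 2 + d² − 2cos(α−β) + 2d(sin α − sin β) = 4.849286; p = √p² = 2.202110; φ = atan2(cos β − cos α, d + sin α − sin β) = 0.026647 rad; t = (φ − α) mod 2π = 5.527123 rad, q = (β − φ) mod 2π = 5.560953 rad → L = 3.65·(5.527123 + 2.202110 + 5.560953) = 3.65·13.290186 = 48.509180 m
RSR: p² = 2 + d² − 2cos(α−β) + 2d(sin β − sin α) = 0.244275; p = √p² = 0.494242; φ = atan2(cos α − cos β, d − sin α + sin β) = -3.022598 rad; t = (α − φ) mod 2π = 3.805307 rad, q = (φ − β) mod 2π = 3.956172 rad → L = 3.65·(3.805307 + 0.494242 + 3.956172) = 3.65·8.255721 = 30.133382 m
LSR: p² = d² − 2 + 2cos(α−β) + 2d(sin α + sin β) = -0.973629 < 0 → infeasible
RSL: p² = d² − 2 + 2cos(α−β) − 2d(sin α + sin β) = -1.193845 < 0 → infeasible
RLR: c = (6 − d² + 2cos(α−β) + 2d(sin α − sin β))/8 = 0.969466; p = 2π − arccos c = 6.035431 rad; φ = atan2(cos α − cos β, d − sin α + sin β) = -3.022598 rad; t = (α − φ + p/2) mod 2π = 0.539837 rad, q = (α − β − t + p) mod 2π = 0.690703 rad → L = 3.65·(0.539837 + 6.035431 + 0.690703) = 3.65·7.265971 = 26.520794 m
LRL: c = (6 − d² + 2cos(α−β) − 2d(sin α − sin β))/8 = 0.393839; p = 2π − arccos c = 5.117194 rad; φ = atan2(cos β − cos α, d + sin α − sin β) = 0.026647 rad; t = (φ − α + p/2) mod 2π = 1.802535 rad, q = (β − α − t + p) mod 2π = 1.836365 rad → L = 3.65·(1.802535 + 5.117194 + 1.836365) = 3.65·8.756093 = 31.959741 m
Shortest: RLR with L = 26.520794 m ≈ 26.5208 m
Convert RLR to answer units (arcs ×180/π): t = 0.539837·180/π = 30.9304°, p = 6.035431·180/π = 345.8047°, q = 0.690703·180/π = 39.5743°, L = 26.5208 m.

RLR: t = 30.9304°, p = 345.8047°, q = 39.5743°, L = 26.5208 m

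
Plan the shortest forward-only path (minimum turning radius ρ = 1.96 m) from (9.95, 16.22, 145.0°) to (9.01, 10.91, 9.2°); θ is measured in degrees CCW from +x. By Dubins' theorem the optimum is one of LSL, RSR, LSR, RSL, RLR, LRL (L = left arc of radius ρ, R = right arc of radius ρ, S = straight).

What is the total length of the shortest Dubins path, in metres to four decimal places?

9.4439 m

Let ψ = atan2(Δy, Δx) = atan2(-5.31, -0.94) = -100.0388° be the start→goal bearing.
Normalize: d = |goal − start| / ρ = 5.392560/1.96 = 2.751306, α = (θ_start − ψ) mod 360° = 245.0388° = 4.276733 rad, β = (θ_goal − ψ) mod 360° = 109.2388° = 1.906576 rad.
Common terms: sin α = -0.906593, cos α = -0.422005, sin β = 0.944154, cos β = -0.329505, cos(α−β) = -0.716911, d² = 7.569685. Work in radians in the unit-radius frame; every candidate has L = ρ·(t + p + q).
LSL: p² = 2 + d² − 2cos(α−β) + 2d(sin α − sin β) = 0.819562; p = √p² = 0.905297; φ = atan2(cos β − cos α, d + sin α − sin β) = 0.102355 rad; t = (φ − α) mod 2π = 2.108807 rad, q = (β − φ) mod 2π = 1.804221 rad → L = 1.96·(2.108807 + 0.905297 + 1.804221) = 1.96·4.818325 = 9.443917 m
RSR: p² = 2 + d² − 2cos(α−β) + 2d(sin β − sin α) = 21.187449; p = √p² = 4.602983; φ = atan2(cos α − cos β, d − sin α + sin β) = -0.020097 rad; t = (α − φ) mod 2π = 4.296830 rad, q = (φ − β) mod 2π = 4.356512 rad → L = 1.96·(4.296830 + 4.602983 + 4.356512) = 1.96·13.256325 = 25.982397 m
LSR: p² = d² − 2 + 2cos(α−β) + 2d(sin α + sin β) = 4.342543; p = √p² = 2.083877; φ = atan2(−cos α − cos β, d + sin α + sin β) − atan2(−2, p) = 1.028079 rad; t = (φ − α) mod 2π = 3.034531 rad, q = (φ − β) mod 2π = 5.404688 rad → L = 1.96·(3.034531 + 2.083877 + 5.404688) = 1.96·10.523096 = 20.625267 m
RSL: p² = d² − 2 + 2cos(α−β) − 2d(sin α + sin β) = 3.929184; p = √p² = 1.982217; φ = atan2(cos α + cos β, d − sin α − sin β) − atan2(2, p) = -1.060021 rad; t = (α − φ) mod 2π = 5.336754 rad, q = (β − φ) mod 2π = 2.966597 rad → L = 1.96·(5.336754 + 1.982217 + 2.966597) = 1.96·10.285568 = 20.159713 m
RLR: c = (6 − d² + 2cos(α−β) + 2d(sin α − sin β))/8 = -1.648431, |c| > 1 → infeasible
LRL: c = (6 − d² + 2cos(α−β) − 2d(sin α − sin β))/8 = 0.897555; p = 2π − arccos c = 5.826581 rad; φ = atan2(cos β − cos α, d + sin α − sin β) = 0.102355 rad; t = (φ − α + p/2) mod 2π = 5.022097 rad, q = (β − α − t + p) mod 2π = 4.717511 rad → L = 1.96·(5.022097 + 5.826581 + 4.717511) = 1.96·15.566190 = 30.509732 m
Shortest: LSL with L = 9.443917 m ≈ 9.4439 m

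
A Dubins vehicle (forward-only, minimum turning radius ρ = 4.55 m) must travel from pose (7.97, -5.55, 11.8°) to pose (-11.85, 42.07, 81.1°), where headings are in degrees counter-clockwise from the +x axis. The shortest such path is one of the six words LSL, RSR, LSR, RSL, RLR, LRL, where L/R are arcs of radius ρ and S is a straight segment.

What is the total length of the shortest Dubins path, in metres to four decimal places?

Let ψ = atan2(Δy, Δx) = atan2(47.62, -19.82) = 112.5976° be the start→goal bearing.
Normalize: d = |goal − start| / ρ = 51.580004/4.55 = 11.336265, α = (θ_start − ψ) mod 360° = 259.2024° = 4.523934 rad, β = (θ_goal − ψ) mod 360° = 328.5024° = 5.733448 rad.
Common terms: sin α = -0.982295, cos α = -0.187341, sin β = -0.522464, cos β = 0.852662, cos(α−β) = 0.353475, d² = 128.510895. Work in radians in the unit-radius frame; every candidate has L = ρ·(t + p + q).
LSL: p² = 2 + d² − 2cos(α−β) + 2d(sin α − sin β) = 119.378405; p = √p² = 10.926043; φ = atan2(cos β − cos α, d + sin α − sin β) = 0.095330 rad; t = (φ − α) mod 2π = 1.854581 rad, q = (β − φ) mod 2π = 5.638118 rad → L = 4.55·(1.854581 + 10.926043 + 5.638118) = 4.55·18.418741 = 83.805272 m
RSR: p² = 2 + d² − 2cos(α−β) + 2d(sin β − sin α) = 140.229485; p = √p² = 11.841853; φ = atan2(cos α − cos β, d − sin α + sin β) = -0.087938 rad; t = (α − φ) mod 2π = 4.611872 rad, q = (φ − β) mod 2π = 0.461800 rad → L = 4.55·(4.611872 + 11.841853 + 0.461800) = 4.55·16.915525 = 76.965640 m
LSR: p² = d² − 2 + 2cos(α−β) + 2d(sin α + sin β) = 93.101163; p = √p² = 9.648894; φ = atan2(−cos α − cos β, d + sin α + sin β) − atan2(−2, p) = 0.136814 rad; t = (φ − α) mod 2π = 1.896065 rad, q = (φ − β) mod 2π = 0.686552 rad → L = 4.55·(1.896065 + 9.648894 + 0.686552) = 4.55·12.231511 = 55.653376 m
RSL: p² = d² − 2 + 2cos(α−β) − 2d(sin α + sin β) = 161.334526; p = √p² = 12.701753; φ = atan2(cos α + cos β, d − sin α − sin β) − atan2(2, p) = -0.104410 rad; t = (α − φ) mod 2π = 4.628345 rad, q = (β − φ) mod 2π = 5.837858 rad → L = 4.55·(4.628345 + 12.701753 + 5.837858) = 4.55·23.167956 = 105.414199 m
RLR: c = (6 − d² + 2cos(α−β) + 2d(sin α − sin β))/8 = -16.528686, |c| > 1 → infeasible
LRL: c = (6 − d² + 2cos(α−β) − 2d(sin α − sin β))/8 = -13.922301, |c| > 1 → infeasible
Shortest: LSR with L = 55.653376 m ≈ 55.6534 m

55.6534 m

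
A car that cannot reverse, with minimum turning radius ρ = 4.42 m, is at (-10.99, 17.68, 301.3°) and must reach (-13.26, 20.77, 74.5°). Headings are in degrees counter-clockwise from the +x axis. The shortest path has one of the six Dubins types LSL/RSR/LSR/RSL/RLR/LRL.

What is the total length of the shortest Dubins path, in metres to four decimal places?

26.8128 m

Let ψ = atan2(Δy, Δx) = atan2(3.09, -2.27) = 126.3020° be the start→goal bearing.
Normalize: d = |goal − start| / ρ = 3.834188/4.42 = 0.867463, α = (θ_start − ψ) mod 360° = 174.9980° = 3.054291 rad, β = (θ_goal − ψ) mod 360° = 308.1980° = 5.379069 rad.
Common terms: sin α = 0.087191, cos α = -0.996192, sin β = -0.785879, cos β = 0.618380, cos(α−β) = -0.684547, d² = 0.752493. Work in radians in the unit-radius frame; every candidate has L = ρ·(t + p + q).
LSL: p² = 2 + d² − 2cos(α−β) + 2d(sin α − sin β) = 5.636300; p = √p² = 2.374089; φ = atan2(cos β − cos α, d + sin α − sin β) = 0.747873 rad; t = (φ − α) mod 2π = 3.976767 rad, q = (β − φ) mod 2π = 4.631197 rad → L = 4.42·(3.976767 + 2.374089 + 4.631197) = 4.42·10.982053 = 48.540675 m
RSR: p² = 2 + d² − 2cos(α−β) + 2d(sin β − sin α) = 2.606874; p = √p² = 1.614582; φ = atan2(cos α − cos β, d − sin α + sin β) = -1.574269 rad; t = (α − φ) mod 2π = 4.628559 rad, q = (φ − β) mod 2π = 5.613033 rad → L = 4.42·(4.628559 + 1.614582 + 5.613033) = 4.42·11.856174 = 52.404288 m
LSR: p² = d² − 2 + 2cos(α−β) + 2d(sin α + sin β) = -3.828773 < 0 → infeasible
RSL: p² = d² − 2 + 2cos(α−β) − 2d(sin α + sin β) = -1.404429 < 0 → infeasible
RLR: c = (6 − d² + 2cos(α−β) + 2d(sin α − sin β))/8 = 0.674141; p = 2π − arccos c = 5.452190 rad; φ = atan2(cos α − cos β, d − sin α + sin β) = -1.574269 rad; t = (α − φ + p/2) mod 2π = 1.071469 rad, q = (α − β − t + p) mod 2π = 2.055942 rad → L = 4.42·(1.071469 + 5.452190 + 2.055942) = 4.42·8.579601 = 37.921836 m
LRL: c = (6 − d² + 2cos(α−β) − 2d(sin α − sin β))/8 = 0.295463; p = 2π − arccos c = 5.012329 rad; φ = atan2(cos β − cos α, d + sin α − sin β) = 0.747873 rad; t = (φ − α + p/2) mod 2π = 0.199746 rad, q = (β − α − t + p) mod 2π = 0.854176 rad → L = 4.42·(0.199746 + 5.012329 + 0.854176) = 4.42·6.066250 = 26.812827 m
Shortest: LRL with L = 26.812827 m ≈ 26.8128 m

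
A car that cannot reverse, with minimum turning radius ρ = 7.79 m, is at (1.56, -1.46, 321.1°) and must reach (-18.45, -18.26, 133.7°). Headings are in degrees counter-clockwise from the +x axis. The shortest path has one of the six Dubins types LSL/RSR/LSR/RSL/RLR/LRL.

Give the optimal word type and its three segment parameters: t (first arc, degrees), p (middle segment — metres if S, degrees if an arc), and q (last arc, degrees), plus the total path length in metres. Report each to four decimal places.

RSR: t = 111.6529°, p = 10.8936 m, q = 75.7471°, L = 36.3727 m

Let ψ = atan2(Δy, Δx) = atan2(-16.80, -20.01) = -139.9838° be the start→goal bearing.
Normalize: d = |goal − start| / ρ = 26.127382/7.79 = 3.353964, α = (θ_start − ψ) mod 360° = 101.0838° = 1.764246 rad, β = (θ_goal − ψ) mod 360° = 273.6838° = 4.776684 rad.
Common terms: sin α = 0.981347, cos α = -0.192245, sin β = -0.997934, cos β = 0.064251, cos(α−β) = -0.991671, d² = 11.249077. Work in radians in the unit-radius frame; every candidate has L = ρ·(t + p + q).
LSL: p² = 2 + d² − 2cos(α−β) + 2d(sin α − sin β) = 28.509293; p = √p² = 5.339409; φ = atan2(cos β − cos α, d + sin α − sin β) = 0.048057 rad; t = (φ − α) mod 2π = 4.566996 rad, q = (β − φ) mod 2π = 4.728627 rad → L = 7.79·(4.566996 + 5.339409 + 4.728627) = 7.79·14.635033 = 114.006907 m
RSR: p² = 2 + d² − 2cos(α−β) + 2d(sin β − sin α) = 1.955545; p = √p² = 1.398408; φ = atan2(cos α − cos β, d − sin α + sin β) = -0.184464 rad; t = (α − φ) mod 2π = 1.948710 rad, q = (φ − β) mod 2π = 1.322037 rad → L = 7.79·(1.948710 + 1.398408 + 1.322037) = 7.79·4.669155 = 36.372719 m
LSR: p² = d² − 2 + 2cos(α−β) + 2d(sin α + sin β) = 7.154471; p = √p² = 2.674784; φ = atan2(−cos α − cos β, d + sin α + sin β) − atan2(−2, p) = 0.680376 rad; t = (φ − α) mod 2π = 5.199315 rad, q = (φ − β) mod 2π = 2.186877 rad → L = 7.79·(5.199315 + 2.674784 + 2.186877) = 7.79·10.060976 = 78.375005 m
RSL: p² = d² − 2 + 2cos(α−β) − 2d(sin α + sin β) = 7.376998; p = √p² = 2.716063; φ = atan2(cos α + cos β, d − sin α − sin β) − atan2(2, p) = -0.672670 rad; t = (α − φ) mod 2π = 2.436916 rad, q = (β − φ) mod 2π = 5.449354 rad → L = 7.79·(2.436916 + 2.716063 + 5.449354) = 7.79·10.602334 = 82.592179 m
RLR: c = (6 − d² + 2cos(α−β) + 2d(sin α − sin β))/8 = 0.755557; p = 2π − arccos c = 5.568893 rad; φ = atan2(cos α − cos β, d − sin α + sin β) = -0.184464 rad; t = (α − φ + p/2) mod 2π = 4.733157 rad, q = (α − β − t + p) mod 2π = 4.106483 rad → L = 7.79·(4.733157 + 5.568893 + 4.106483) = 7.79·14.408532 = 112.242467 m
LRL: c = (6 − d² + 2cos(α−β) − 2d(sin α − sin β))/8 = -2.563662, |c| > 1 → infeasible
Shortest: RSR with L = 36.372719 m ≈ 36.3727 m
Convert RSR to answer units (arcs ×180/π): t = 1.948710·180/π = 111.6529°, p = ρ·p = 7.79·1.398408 = 10.8936 m, q = 1.322037·180/π = 75.7471°, L = 36.3727 m.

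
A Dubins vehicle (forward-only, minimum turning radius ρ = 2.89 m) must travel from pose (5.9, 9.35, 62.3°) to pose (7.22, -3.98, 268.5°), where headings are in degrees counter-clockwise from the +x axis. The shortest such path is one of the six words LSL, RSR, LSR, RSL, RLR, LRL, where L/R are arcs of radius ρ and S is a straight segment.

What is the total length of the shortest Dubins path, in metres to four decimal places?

20.3949 m

Let ψ = atan2(Δy, Δx) = atan2(-13.33, 1.32) = -84.3447° be the start→goal bearing.
Normalize: d = |goal − start| / ρ = 13.395197/2.89 = 4.635016, α = (θ_start − ψ) mod 360° = 146.6447° = 2.559433 rad, β = (θ_goal − ψ) mod 360° = 352.8447° = 6.158302 rad.
Common terms: sin α = 0.549829, cos α = -0.835277, sin β = -0.124559, cos β = 0.992212, cos(α−β) = -0.897258, d² = 21.483375. Work in radians in the unit-radius frame; every candidate has L = ρ·(t + p + q).
LSL: p² = 2 + d² − 2cos(α−β) + 2d(sin α − sin β) = 31.529484; p = √p² = 5.615112; φ = atan2(cos β − cos α, d + sin α − sin β) = 0.331497 rad; t = (φ − α) mod 2π = 4.055249 rad, q = (β − φ) mod 2π = 5.826805 rad → L = 2.89·(4.055249 + 5.615112 + 5.826805) = 2.89·15.497166 = 44.786811 m
RSR: p² = 2 + d² − 2cos(α−β) + 2d(sin β − sin α) = 19.026300; p = √p² = 4.361915; φ = atan2(cos α − cos β, d − sin α + sin β) = -0.432305 rad; t = (α − φ) mod 2π = 2.991739 rad, q = (φ − β) mod 2π = 5.975763 rad → L = 2.89·(2.991739 + 4.361915 + 5.975763) = 2.89·13.329416 = 38.522013 m
LSR: p² = d² − 2 + 2cos(α−β) + 2d(sin α + sin β) = 21.631127; p = √p² = 4.650928; φ = atan2(−cos α − cos β, d + sin α + sin β) − atan2(−2, p) = 0.375113 rad; t = (φ − α) mod 2π = 4.098865 rad, q = (φ − β) mod 2π = 0.499996 rad → L = 2.89·(4.098865 + 4.650928 + 0.499996) = 2.89·9.249789 = 26.731890 m
RSL: p² = d² − 2 + 2cos(α−β) − 2d(sin α + sin β) = 13.746590; p = √p² = 3.707639; φ = atan2(cos α + cos β, d − sin α − sin β) − atan2(2, p) = -0.457428 rad; t = (α − φ) mod 2π = 3.016861 rad, q = (β − φ) mod 2π = 0.332545 rad → L = 2.89·(3.016861 + 3.707639 + 0.332545) = 2.89·7.057045 = 20.394861 m
RLR: c = (6 − d² + 2cos(α−β) + 2d(sin α − sin β))/8 = -1.378288, |c| > 1 → infeasible
LRL: c = (6 − d² + 2cos(α−β) − 2d(sin α − sin β))/8 = -2.941186, |c| > 1 → infeasible
Shortest: RSL with L = 20.394861 m ≈ 20.3949 m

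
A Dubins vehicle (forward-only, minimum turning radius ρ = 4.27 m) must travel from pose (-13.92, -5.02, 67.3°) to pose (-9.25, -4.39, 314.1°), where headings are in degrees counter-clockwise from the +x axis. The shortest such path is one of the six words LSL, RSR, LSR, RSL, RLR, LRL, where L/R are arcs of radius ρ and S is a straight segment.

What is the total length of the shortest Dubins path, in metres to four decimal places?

32.1428 m

Let ψ = atan2(Δy, Δx) = atan2(0.63, 4.67) = 7.6830° be the start→goal bearing.
Normalize: d = |goal − start| / ρ = 4.712303/4.27 = 1.103584, α = (θ_start − ψ) mod 360° = 59.6170° = 1.040512 rad, β = (θ_goal − ψ) mod 360° = 306.4170° = 5.347985 rad.
Common terms: sin α = 0.862664, cos α = 0.505778, sin β = -0.804718, cos β = 0.593657, cos(α−β) = -0.393942, d² = 1.217897. Work in radians in the unit-radius frame; every candidate has L = ρ·(t + p + q).
LSL: p² = 2 + d² − 2cos(α−β) + 2d(sin α − sin β) = 7.685972; p = √p² = 2.772359; φ = atan2(cos β − cos α, d + sin α − sin β) = 0.031704 rad; t = (φ − α) mod 2π = 5.274376 rad, q = (β − φ) mod 2π = 5.316281 rad → L = 4.27·(5.274376 + 2.772359 + 5.316281) = 4.27·13.363016 = 57.060080 m
RSR: p² = 2 + d² − 2cos(α−β) + 2d(sin β − sin α) = 0.325591; p = √p² = 0.570605; φ = atan2(cos α − cos β, d − sin α + sin β) = -2.986967 rad; t = (α − φ) mod 2π = 4.027479 rad, q = (φ − β) mod 2π = 4.231419 rad → L = 4.27·(4.027479 + 0.570605 + 4.231419) = 4.27·8.829503 = 37.701980 m
LSR: p² = d² − 2 + 2cos(α−β) + 2d(sin α + sin β) = -1.442091 < 0 → infeasible
RSL: p² = d² − 2 + 2cos(α−β) − 2d(sin α + sin β) = -1.697882 < 0 → infeasible
RLR: c = (6 − d² + 2cos(α−β) + 2d(sin α − sin β))/8 = 0.959301; p = 2π − arccos c = 5.996906 rad; φ = atan2(cos α − cos β, d − sin α + sin β) = -2.986967 rad; t = (α − φ + p/2) mod 2π = 0.742747 rad, q = (α − β − t + p) mod 2π = 0.946686 rad → L = 4.27·(0.742747 + 5.996906 + 0.946686) = 4.27·7.686339 = 32.820669 m
LRL: c = (6 − d² + 2cos(α−β) − 2d(sin α − sin β))/8 = 0.039254; p = 2π − arccos c = 4.751653 rad; φ = atan2(cos β − cos α, d + sin α − sin β) = 0.031704 rad; t = (φ − α + p/2) mod 2π = 1.367017 rad, q = (β − α − t + p) mod 2π = 1.408922 rad → L = 4.27·(1.367017 + 4.751653 + 1.408922) = 4.27·7.527592 = 32.142820 m
Shortest: LRL with L = 32.142820 m ≈ 32.1428 m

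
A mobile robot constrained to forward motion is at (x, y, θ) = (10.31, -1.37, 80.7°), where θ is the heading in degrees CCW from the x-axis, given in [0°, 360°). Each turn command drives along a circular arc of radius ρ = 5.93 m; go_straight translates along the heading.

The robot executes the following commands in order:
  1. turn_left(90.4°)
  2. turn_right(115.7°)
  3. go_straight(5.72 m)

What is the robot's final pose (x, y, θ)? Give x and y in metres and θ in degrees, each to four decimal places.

set_pose: (x, y, θ) = (10.3100, -1.3700, 80.7000°), ρ = 5.93
turn_left(90.4°): centre at ρ to the left, rotate +90.4° → (5.3754, 5.4469, 171.1000°)
turn_right(115.7°): centre at ρ to the right, rotate −115.7° → (1.4116, 14.6728, 55.4000°)
go_straight(5.72): x += 5.72·cos θ, y += 5.72·sin θ → (4.6597, 19.3812, 55.4000°)

(4.6597, 19.3812, 55.4000°)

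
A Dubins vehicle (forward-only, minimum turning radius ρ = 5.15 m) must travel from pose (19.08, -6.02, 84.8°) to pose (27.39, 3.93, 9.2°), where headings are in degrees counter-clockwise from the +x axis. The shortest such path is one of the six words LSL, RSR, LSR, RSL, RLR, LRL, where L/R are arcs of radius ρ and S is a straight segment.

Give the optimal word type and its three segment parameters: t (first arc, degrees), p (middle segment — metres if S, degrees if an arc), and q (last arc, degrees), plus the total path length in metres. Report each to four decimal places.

Let ψ = atan2(Δy, Δx) = atan2(9.95, 8.31) = 50.1322° be the start→goal bearing.
Normalize: d = |goal − start| / ρ = 12.963742/5.15 = 2.517231, α = (θ_start − ψ) mod 360° = 34.6678° = 0.605068 rad, β = (θ_goal − ψ) mod 360° = 319.0678° = 5.568784 rad.
Common terms: sin α = 0.568818, cos α = 0.822464, sin β = -0.655165, cos β = 0.755486, cos(α−β) = 0.248690, d² = 6.336454. Work in radians in the unit-radius frame; every candidate has L = ρ·(t + p + q).
LSL: p² = 2 + d² − 2cos(α−β) + 2d(sin α − sin β) = 14.001171; p = √p² = 3.741814; φ = atan2(cos β − cos α, d + sin α − sin β) = -0.017901 rad; t = (φ − α) mod 2π = 5.660217 rad, q = (β − φ) mod 2π = 5.586685 rad → L = 5.15·(5.660217 + 3.741814 + 5.586685) = 5.15·14.988716 = 77.191885 m
RSR: p² = 2 + d² − 2cos(α−β) + 2d(sin β − sin α) = 1.676978; p = √p² = 1.294982; φ = atan2(cos α − cos β, d − sin α + sin β) = 0.051744 rad; t = (α − φ) mod 2π = 0.553323 rad, q = (φ − β) mod 2π = 0.766146 rad → L = 5.15·(0.553323 + 1.294982 + 0.766146) = 5.15·2.614451 = 13.464421 m
LSR: p² = d² − 2 + 2cos(α−β) + 2d(sin α + sin β) = 4.399120; p = √p² = 2.097408; φ = atan2(−cos α − cos β, d + sin α + sin β) − atan2(−2, p) = 0.185869 rad; t = (φ − α) mod 2π = 5.863987 rad, q = (φ − β) mod 2π = 0.900271 rad → L = 5.15·(5.863987 + 2.097408 + 0.900271) = 5.15·8.861665 = 45.637577 m
RSL: p² = d² − 2 + 2cos(α−β) − 2d(sin α + sin β) = 5.268548; p = √p² = 2.295332; φ = atan2(cos α + cos β, d − sin α − sin β) − atan2(2, p) = -0.171880 rad; t = (α − φ) mod 2π = 0.776947 rad, q = (β − φ) mod 2π = 5.740663 rad → L = 5.15·(0.776947 + 2.295332 + 5.740663) = 5.15·8.812942 = 45.386653 m
RLR: c = (6 − d² + 2cos(α−β) + 2d(sin α − sin β))/8 = 0.790378; p = 2π − arccos c = 5.623814 rad; φ = atan2(cos α − cos β, d − sin α + sin β) = 0.051744 rad; t = (α − φ + p/2) mod 2π = 3.365230 rad, q = (α − β − t + p) mod 2π = 3.578053 rad → L = 5.15·(3.365230 + 5.623814 + 3.578053) = 5.15·12.567098 = 64.720553 m
LRL: c = (6 − d² + 2cos(α−β) − 2d(sin α − sin β))/8 = -0.750146; p = 2π − arccos c = 3.864106 rad; φ = atan2(cos β − cos α, d + sin α − sin β) = -0.017901 rad; t = (φ − α + p/2) mod 2π = 1.309084 rad, q = (β − α − t + p) mod 2π = 1.235552 rad → L = 5.15·(1.309084 + 3.864106 + 1.235552) = 5.15·6.408742 = 33.005023 m
Shortest: RSR with L = 13.464421 m ≈ 13.4644 m
Convert RSR to answer units (arcs ×180/π): t = 0.553323·180/π = 31.7031°, p = ρ·p = 5.15·1.294982 = 6.6692 m, q = 0.766146·180/π = 43.8969°, L = 13.4644 m.

RSR: t = 31.7031°, p = 6.6692 m, q = 43.8969°, L = 13.4644 m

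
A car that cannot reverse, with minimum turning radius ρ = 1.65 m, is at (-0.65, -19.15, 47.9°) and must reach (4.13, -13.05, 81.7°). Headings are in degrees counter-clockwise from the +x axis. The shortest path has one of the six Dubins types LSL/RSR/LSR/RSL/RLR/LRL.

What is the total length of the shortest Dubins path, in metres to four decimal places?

Let ψ = atan2(Δy, Δx) = atan2(6.10, 4.78) = 51.9175° be the start→goal bearing.
Normalize: d = |goal − start| / ρ = 7.749735/1.65 = 4.696809, α = (θ_start − ψ) mod 360° = 355.9825° = 6.213066 rad, β = (θ_goal − ψ) mod 360° = 29.7825° = 0.519802 rad.
Common terms: sin α = -0.070061, cos α = 0.997543, sin β = 0.496709, cos β = 0.867917, cos(α−β) = 0.830984, d² = 22.060018. Work in radians in the unit-radius frame; every candidate has L = ρ·(t + p + q).
LSL: p² = 2 + d² − 2cos(α−β) + 2d(sin α − sin β) = 17.074027; p = √p² = 4.132073; φ = atan2(cos β − cos α, d + sin α − sin β) = -0.031376 rad; t = (φ − α) mod 2π = 0.038743 rad, q = (β − φ) mod 2π = 0.551178 rad → L = 1.65·(0.038743 + 4.132073 + 0.551178) = 1.65·4.721994 = 7.791291 m
RSR: p² = 2 + d² − 2cos(α−β) + 2d(sin β − sin α) = 27.722072; p = √p² = 5.265175; φ = atan2(cos α − cos β, d − sin α + sin β) = 0.024622 rad; t = (α − φ) mod 2π = 6.188445 rad, q = (φ − β) mod 2π = 5.788005 rad → L = 1.65·(6.188445 + 5.265175 + 5.788005) = 1.65·17.241625 = 28.448681 m
LSR: p² = d² − 2 + 2cos(α−β) + 2d(sin α + sin β) = 25.729748; p = √p² = 5.072450; φ = atan2(−cos α − cos β, d + sin α + sin β) − atan2(−2, p) = 0.026389 rad; t = (φ − α) mod 2π = 0.096508 rad, q = (φ − β) mod 2π = 5.789772 rad → L = 1.65·(0.096508 + 5.072450 + 5.789772) = 1.65·10.958731 = 18.081906 m
RSL: p² = d² − 2 + 2cos(α−β) − 2d(sin α + sin β) = 17.714227; p = √p² = 4.208827; φ = atan2(cos α + cos β, d − sin α − sin β) − atan2(2, p) = -0.031732 rad; t = (α − φ) mod 2π = 6.244799 rad, q = (β − φ) mod 2π = 0.551535 rad → L = 1.65·(6.244799 + 4.208827 + 0.551535) = 1.65·11.005160 = 18.158515 m
RLR: c = (6 − d² + 2cos(α−β) + 2d(sin α − sin β))/8 = -2.465259, |c| > 1 → infeasible
LRL: c = (6 − d² + 2cos(α−β) − 2d(sin α − sin β))/8 = -1.134253, |c| > 1 → infeasible
Shortest: LSL with L = 7.791291 m ≈ 7.7913 m

7.7913 m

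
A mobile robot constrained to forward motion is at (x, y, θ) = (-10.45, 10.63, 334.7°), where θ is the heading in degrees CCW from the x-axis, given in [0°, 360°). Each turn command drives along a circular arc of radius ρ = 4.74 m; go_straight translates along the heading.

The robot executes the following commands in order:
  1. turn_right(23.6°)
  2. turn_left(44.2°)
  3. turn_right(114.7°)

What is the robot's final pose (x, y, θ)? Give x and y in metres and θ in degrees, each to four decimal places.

set_pose: (x, y, θ) = (-10.4500, 10.6300, 334.7000°), ρ = 4.74
turn_right(23.6°): centre at ρ to the right, rotate −23.6° → (-8.9038, 9.4606, 311.1000°)
turn_left(44.2°): centre at ρ to the left, rotate +44.2° → (-5.7203, 7.8525, 355.3000°)
turn_right(114.7°): centre at ρ to the right, rotate −114.7° → (-1.9791, 0.8016, 240.6000°)

(-1.9791, 0.8016, 240.6000°)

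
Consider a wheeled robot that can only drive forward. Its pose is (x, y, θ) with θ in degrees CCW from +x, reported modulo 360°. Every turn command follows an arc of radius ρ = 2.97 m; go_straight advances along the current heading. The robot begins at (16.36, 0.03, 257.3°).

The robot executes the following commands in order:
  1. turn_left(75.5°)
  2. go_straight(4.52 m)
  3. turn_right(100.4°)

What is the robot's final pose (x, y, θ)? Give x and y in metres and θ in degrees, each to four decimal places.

(22.9154, -9.7843, 232.4000°)

set_pose: (x, y, θ) = (16.3600, 0.0300, 257.3000°), ρ = 2.97
turn_left(75.5°): centre at ρ to the left, rotate +75.5° → (17.8998, -3.2645, 332.8000°)
go_straight(4.52): x += 4.52·cos θ, y += 4.52·sin θ → (21.9199, -5.3306, 332.8000°)
turn_right(100.4°): centre at ρ to the right, rotate −100.4° → (22.9154, -9.7843, 232.4000°)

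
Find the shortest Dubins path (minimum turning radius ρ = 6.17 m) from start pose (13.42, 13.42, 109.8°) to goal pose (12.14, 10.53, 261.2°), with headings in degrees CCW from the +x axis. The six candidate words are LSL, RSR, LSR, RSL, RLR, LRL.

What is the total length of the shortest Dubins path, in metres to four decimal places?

43.9319 m

Let ψ = atan2(Δy, Δx) = atan2(-2.89, -1.28) = -113.8889° be the start→goal bearing.
Normalize: d = |goal − start| / ρ = 3.160775/6.17 = 0.512281, α = (θ_start − ψ) mod 360° = 223.6889° = 3.904107 rad, β = (θ_goal − ψ) mod 360° = 15.0889° = 0.263350 rad.
Common terms: sin α = -0.690742, cos α = -0.723101, sin β = 0.260317, cos β = 0.965523, cos(α−β) = -0.877983, d² = 0.262432. Work in radians in the unit-radius frame; every candidate has L = ρ·(t + p + q).
LSL: p² = 2 + d² − 2cos(α−β) + 2d(sin α − sin β) = 3.043979; p = √p² = 1.744700; φ = atan2(cos β − cos α, d + sin α − sin β) = 1.825018 rad; t = (φ − α) mod 2π = 4.204096 rad, q = (β − φ) mod 2π = 4.721518 rad → L = 6.17·(4.204096 + 1.744700 + 4.721518) = 6.17·10.670314 = 65.835837 m
RSR: p² = 2 + d² − 2cos(α−β) + 2d(sin β − sin α) = 4.992817; p = √p² = 2.234461; φ = atan2(cos α − cos β, d − sin α + sin β) = -0.856751 rad; t = (α − φ) mod 2π = 4.760858 rad, q = (φ − β) mod 2π = 5.163084 rad → L = 6.17·(4.760858 + 2.234461 + 5.163084) = 6.17·12.158403 = 75.017349 m
LSR: p² = d² − 2 + 2cos(α−β) + 2d(sin α + sin β) = -3.934531 < 0 → infeasible
RSL: p² = d² − 2 + 2cos(α−β) − 2d(sin α + sin β) = -3.052537 < 0 → infeasible
RLR: c = (6 − d² + 2cos(α−β) + 2d(sin α − sin β))/8 = 0.375898; p = 2π − arccos c = 5.097754 rad; φ = atan2(cos α − cos β, d − sin α + sin β) = -0.856751 rad; t = (α − φ + p/2) mod 2π = 1.026550 rad, q = (α − β − t + p) mod 2π = 1.428776 rad → L = 6.17·(1.026550 + 5.097754 + 1.428776) = 6.17·7.553080 = 46.602506 m
LRL: c = (6 − d² + 2cos(α−β) − 2d(sin α − sin β))/8 = 0.619503; p = 2π − arccos c = 5.380498 rad; φ = atan2(cos β − cos α, d + sin α − sin β) = 1.825018 rad; t = (φ − α + p/2) mod 2π = 0.611159 rad, q = (β − α − t + p) mod 2π = 1.128582 rad → L = 6.17·(0.611159 + 5.380498 + 1.128582) = 6.17·7.120239 = 43.931875 m
Shortest: LRL with L = 43.931875 m ≈ 43.9319 m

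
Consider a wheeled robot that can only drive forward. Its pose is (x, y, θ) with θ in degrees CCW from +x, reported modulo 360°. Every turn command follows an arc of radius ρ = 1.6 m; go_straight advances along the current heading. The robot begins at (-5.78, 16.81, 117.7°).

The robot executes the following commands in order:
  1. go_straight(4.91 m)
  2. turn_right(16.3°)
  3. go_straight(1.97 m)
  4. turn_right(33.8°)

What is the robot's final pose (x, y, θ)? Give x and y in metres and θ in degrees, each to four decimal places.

(-8.5144, 24.4419, 67.6000°)

set_pose: (x, y, θ) = (-5.7800, 16.8100, 117.7000°), ρ = 1.6
go_straight(4.91): x += 4.91·cos θ, y += 4.91·sin θ → (-8.0624, 21.1573, 117.7000°)
turn_right(16.3°): centre at ρ to the right, rotate −16.3° → (-8.2142, 21.5848, 101.4000°)
go_straight(1.97): x += 1.97·cos θ, y += 1.97·sin θ → (-8.6036, 23.5159, 101.4000°)
turn_right(33.8°): centre at ρ to the right, rotate −33.8° → (-8.5144, 24.4419, 67.6000°)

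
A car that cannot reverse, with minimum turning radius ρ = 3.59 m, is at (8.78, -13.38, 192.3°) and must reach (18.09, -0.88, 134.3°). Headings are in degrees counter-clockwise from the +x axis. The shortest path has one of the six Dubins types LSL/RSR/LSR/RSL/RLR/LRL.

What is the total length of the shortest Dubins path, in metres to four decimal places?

Let ψ = atan2(Δy, Δx) = atan2(12.50, 9.31) = 53.3213° be the start→goal bearing.
Normalize: d = |goal − start| / ρ = 15.586087/3.59 = 4.341528, α = (θ_start − ψ) mod 360° = 138.9787° = 2.425637 rad, β = (θ_goal − ψ) mod 360° = 80.9787° = 1.413346 rad.
Common terms: sin α = 0.656339, cos α = -0.754466, sin β = 0.987630, cos β = 0.156801, cos(α−β) = 0.529919, d² = 18.848868. Work in radians in the unit-radius frame; every candidate has L = ρ·(t + p + q).
LSL: p² = 2 + d² − 2cos(α−β) + 2d(sin α − sin β) = 16.912409; p = √p² = 4.112470; φ = atan2(cos β − cos α, d + sin α − sin β) = 0.223441 rad; t = (φ − α) mod 2π = 4.080990 rad, q = (β − φ) mod 2π = 1.189905 rad → L = 3.59·(4.080990 + 4.112470 + 1.189905) = 3.59·9.383364 = 33.686278 m
RSR: p² = 2 + d² − 2cos(α−β) + 2d(sin β − sin α) = 22.665650; p = √p² = 4.760846; φ = atan2(cos α − cos β, d − sin α + sin β) = -0.192597 rad; t = (α − φ) mod 2π = 2.618234 rad, q = (φ − β) mod 2π = 4.677243 rad → L = 3.59·(2.618234 + 4.760846 + 4.677243) = 3.59·12.056322 = 43.282195 m
LSR: p² = d² − 2 + 2cos(α−β) + 2d(sin α + sin β) = 32.183385; p = √p² = 5.673040; φ = atan2(−cos α − cos β, d + sin α + sin β) − atan2(−2, p) = 0.438462 rad; t = (φ − α) mod 2π = 4.296011 rad, q = (φ − β) mod 2π = 5.308302 rad → L = 3.59·(4.296011 + 5.673040 + 5.308302) = 3.59·15.277353 = 54.845698 m
RSL: p² = d² − 2 + 2cos(α−β) − 2d(sin α + sin β) = 3.634029; p = √p² = 1.906313; φ = atan2(cos α + cos β, d − sin α − sin β) − atan2(2, p) = -1.027413 rad; t = (α − φ) mod 2π = 3.453049 rad, q = (β − φ) mod 2π = 2.440758 rad → L = 3.59·(3.453049 + 1.906313 + 2.440758) = 3.59·7.800121 = 28.002433 m
RLR: c = (6 − d² + 2cos(α−β) + 2d(sin α − sin β))/8 = -1.833206, |c| > 1 → infeasible
LRL: c = (6 − d² + 2cos(α−β) − 2d(sin α − sin β))/8 = -1.114051, |c| > 1 → infeasible
Shortest: RSL with L = 28.002433 m ≈ 28.0024 m

28.0024 m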